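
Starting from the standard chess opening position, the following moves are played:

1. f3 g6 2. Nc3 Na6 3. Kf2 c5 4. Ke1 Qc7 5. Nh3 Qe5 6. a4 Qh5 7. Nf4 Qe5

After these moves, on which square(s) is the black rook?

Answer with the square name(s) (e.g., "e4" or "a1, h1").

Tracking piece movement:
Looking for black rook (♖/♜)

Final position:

  a b c d e f g h
  ─────────────────
8│♜ · ♝ · ♚ ♝ ♞ ♜│8
7│♟ ♟ · ♟ ♟ ♟ · ♟│7
6│♞ · · · · · ♟ ·│6
5│· · ♟ · ♛ · · ·│5
4│♙ · · · · ♘ · ·│4
3│· · ♘ · · ♙ · ·│3
2│· ♙ ♙ ♙ ♙ · ♙ ♙│2
1│♖ · ♗ ♕ ♔ ♗ · ♖│1
  ─────────────────
  a b c d e f g h


a8, h8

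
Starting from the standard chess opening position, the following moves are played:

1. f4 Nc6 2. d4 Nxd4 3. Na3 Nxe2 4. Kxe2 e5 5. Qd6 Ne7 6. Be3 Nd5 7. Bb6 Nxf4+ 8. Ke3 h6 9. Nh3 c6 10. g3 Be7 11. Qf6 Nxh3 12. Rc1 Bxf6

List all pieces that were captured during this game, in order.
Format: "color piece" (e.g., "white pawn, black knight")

Tracking captures:
  Nxd4: captured white pawn
  Nxe2: captured white pawn
  Kxe2: captured black knight
  Nxf4+: captured white pawn
  Nxh3: captured white knight
  Bxf6: captured white queen

white pawn, white pawn, black knight, white pawn, white knight, white queen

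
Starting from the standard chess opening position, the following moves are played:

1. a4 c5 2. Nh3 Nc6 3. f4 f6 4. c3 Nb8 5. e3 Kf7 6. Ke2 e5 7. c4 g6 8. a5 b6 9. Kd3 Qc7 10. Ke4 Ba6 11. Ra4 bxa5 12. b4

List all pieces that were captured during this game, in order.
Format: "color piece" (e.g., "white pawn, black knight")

Tracking captures:
  bxa5: captured white pawn

white pawn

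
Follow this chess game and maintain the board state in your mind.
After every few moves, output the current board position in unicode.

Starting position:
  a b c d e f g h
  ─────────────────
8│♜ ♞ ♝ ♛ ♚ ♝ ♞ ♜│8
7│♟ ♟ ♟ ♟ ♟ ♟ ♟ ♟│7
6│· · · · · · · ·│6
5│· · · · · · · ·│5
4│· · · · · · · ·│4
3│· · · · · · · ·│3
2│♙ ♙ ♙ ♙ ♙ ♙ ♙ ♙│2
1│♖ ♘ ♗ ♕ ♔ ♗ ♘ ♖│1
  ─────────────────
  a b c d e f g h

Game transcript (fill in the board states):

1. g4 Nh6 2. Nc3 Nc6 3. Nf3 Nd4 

  a b c d e f g h
  ─────────────────
8│♜ · ♝ ♛ ♚ ♝ · ♜│8
7│♟ ♟ ♟ ♟ ♟ ♟ ♟ ♟│7
6│· · · · · · · ♞│6
5│· · · · · · · ·│5
4│· · · ♞ · · ♙ ·│4
3│· · ♘ · · ♘ · ·│3
2│♙ ♙ ♙ ♙ ♙ ♙ · ♙│2
1│♖ · ♗ ♕ ♔ ♗ · ♖│1
  ─────────────────
  a b c d e f g h

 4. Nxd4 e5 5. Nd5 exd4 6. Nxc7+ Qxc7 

  a b c d e f g h
  ─────────────────
8│♜ · ♝ · ♚ ♝ · ♜│8
7│♟ ♟ ♛ ♟ · ♟ ♟ ♟│7
6│· · · · · · · ♞│6
5│· · · · · · · ·│5
4│· · · ♟ · · ♙ ·│4
3│· · · · · · · ·│3
2│♙ ♙ ♙ ♙ ♙ ♙ · ♙│2
1│♖ · ♗ ♕ ♔ ♗ · ♖│1
  ─────────────────
  a b c d e f g h

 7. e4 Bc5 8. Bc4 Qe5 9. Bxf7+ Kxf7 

  a b c d e f g h
  ─────────────────
8│♜ · ♝ · · · · ♜│8
7│♟ ♟ · ♟ · ♚ ♟ ♟│7
6│· · · · · · · ♞│6
5│· · ♝ · ♛ · · ·│5
4│· · · ♟ ♙ · ♙ ·│4
3│· · · · · · · ·│3
2│♙ ♙ ♙ ♙ · ♙ · ♙│2
1│♖ · ♗ ♕ ♔ · · ♖│1
  ─────────────────
  a b c d e f g h

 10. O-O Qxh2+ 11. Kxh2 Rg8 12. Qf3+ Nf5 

  a b c d e f g h
  ─────────────────
8│♜ · ♝ · · · ♜ ·│8
7│♟ ♟ · ♟ · ♚ ♟ ♟│7
6│· · · · · · · ·│6
5│· · ♝ · · ♞ · ·│5
4│· · · ♟ ♙ · ♙ ·│4
3│· · · · · ♕ · ·│3
2│♙ ♙ ♙ ♙ · ♙ · ♔│2
1│♖ · ♗ · · ♖ · ·│1
  ─────────────────
  a b c d e f g h



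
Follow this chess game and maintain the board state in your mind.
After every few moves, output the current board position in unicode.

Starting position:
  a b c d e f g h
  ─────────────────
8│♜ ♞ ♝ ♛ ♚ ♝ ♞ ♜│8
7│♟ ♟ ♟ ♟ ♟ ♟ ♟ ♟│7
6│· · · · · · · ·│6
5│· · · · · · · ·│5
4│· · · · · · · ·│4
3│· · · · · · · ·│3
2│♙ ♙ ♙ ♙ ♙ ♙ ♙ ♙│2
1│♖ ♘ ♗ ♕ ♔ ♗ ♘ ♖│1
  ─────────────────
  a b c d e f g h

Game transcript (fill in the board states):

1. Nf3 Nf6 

  a b c d e f g h
  ─────────────────
8│♜ ♞ ♝ ♛ ♚ ♝ · ♜│8
7│♟ ♟ ♟ ♟ ♟ ♟ ♟ ♟│7
6│· · · · · ♞ · ·│6
5│· · · · · · · ·│5
4│· · · · · · · ·│4
3│· · · · · ♘ · ·│3
2│♙ ♙ ♙ ♙ ♙ ♙ ♙ ♙│2
1│♖ ♘ ♗ ♕ ♔ ♗ · ♖│1
  ─────────────────
  a b c d e f g h

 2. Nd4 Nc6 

  a b c d e f g h
  ─────────────────
8│♜ · ♝ ♛ ♚ ♝ · ♜│8
7│♟ ♟ ♟ ♟ ♟ ♟ ♟ ♟│7
6│· · ♞ · · ♞ · ·│6
5│· · · · · · · ·│5
4│· · · ♘ · · · ·│4
3│· · · · · · · ·│3
2│♙ ♙ ♙ ♙ ♙ ♙ ♙ ♙│2
1│♖ ♘ ♗ ♕ ♔ ♗ · ♖│1
  ─────────────────
  a b c d e f g h

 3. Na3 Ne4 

  a b c d e f g h
  ─────────────────
8│♜ · ♝ ♛ ♚ ♝ · ♜│8
7│♟ ♟ ♟ ♟ ♟ ♟ ♟ ♟│7
6│· · ♞ · · · · ·│6
5│· · · · · · · ·│5
4│· · · ♘ ♞ · · ·│4
3│♘ · · · · · · ·│3
2│♙ ♙ ♙ ♙ ♙ ♙ ♙ ♙│2
1│♖ · ♗ ♕ ♔ ♗ · ♖│1
  ─────────────────
  a b c d e f g h

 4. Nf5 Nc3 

  a b c d e f g h
  ─────────────────
8│♜ · ♝ ♛ ♚ ♝ · ♜│8
7│♟ ♟ ♟ ♟ ♟ ♟ ♟ ♟│7
6│· · ♞ · · · · ·│6
5│· · · · · ♘ · ·│5
4│· · · · · · · ·│4
3│♘ · ♞ · · · · ·│3
2│♙ ♙ ♙ ♙ ♙ ♙ ♙ ♙│2
1│♖ · ♗ ♕ ♔ ♗ · ♖│1
  ─────────────────
  a b c d e f g h



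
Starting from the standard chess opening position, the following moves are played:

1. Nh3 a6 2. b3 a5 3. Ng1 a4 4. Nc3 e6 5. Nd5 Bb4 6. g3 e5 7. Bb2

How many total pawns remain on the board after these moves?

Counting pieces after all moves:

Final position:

  a b c d e f g h
  ─────────────────
8│♜ ♞ ♝ ♛ ♚ · ♞ ♜│8
7│· ♟ ♟ ♟ · ♟ ♟ ♟│7
6│· · · · · · · ·│6
5│· · · ♘ ♟ · · ·│5
4│♟ ♝ · · · · · ·│4
3│· ♙ · · · · ♙ ·│3
2│♙ ♗ ♙ ♙ ♙ ♙ · ♙│2
1│♖ · · ♕ ♔ ♗ ♘ ♖│1
  ─────────────────
  a b c d e f g h


16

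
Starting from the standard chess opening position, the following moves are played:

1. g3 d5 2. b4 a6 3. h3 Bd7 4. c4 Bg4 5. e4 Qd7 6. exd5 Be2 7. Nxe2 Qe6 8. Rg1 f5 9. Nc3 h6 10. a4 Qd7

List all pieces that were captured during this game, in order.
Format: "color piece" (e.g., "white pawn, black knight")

Tracking captures:
  exd5: captured black pawn
  Nxe2: captured black bishop

black pawn, black bishop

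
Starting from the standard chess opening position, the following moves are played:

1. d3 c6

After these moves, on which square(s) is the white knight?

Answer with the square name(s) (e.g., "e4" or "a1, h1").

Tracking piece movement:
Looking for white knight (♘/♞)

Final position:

  a b c d e f g h
  ─────────────────
8│♜ ♞ ♝ ♛ ♚ ♝ ♞ ♜│8
7│♟ ♟ · ♟ ♟ ♟ ♟ ♟│7
6│· · ♟ · · · · ·│6
5│· · · · · · · ·│5
4│· · · · · · · ·│4
3│· · · ♙ · · · ·│3
2│♙ ♙ ♙ · ♙ ♙ ♙ ♙│2
1│♖ ♘ ♗ ♕ ♔ ♗ ♘ ♖│1
  ─────────────────
  a b c d e f g h


b1, g1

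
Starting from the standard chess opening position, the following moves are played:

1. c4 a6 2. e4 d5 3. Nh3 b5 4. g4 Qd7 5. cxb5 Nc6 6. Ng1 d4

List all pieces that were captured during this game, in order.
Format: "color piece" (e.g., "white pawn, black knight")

Tracking captures:
  cxb5: captured black pawn

black pawn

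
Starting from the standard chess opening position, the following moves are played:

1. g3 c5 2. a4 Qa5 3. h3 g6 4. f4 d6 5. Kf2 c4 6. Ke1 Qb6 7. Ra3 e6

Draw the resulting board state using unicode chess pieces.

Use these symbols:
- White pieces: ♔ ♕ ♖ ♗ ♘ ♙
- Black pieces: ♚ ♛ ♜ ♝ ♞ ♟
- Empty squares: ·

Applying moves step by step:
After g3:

♜ ♞ ♝ ♛ ♚ ♝ ♞ ♜
♟ ♟ ♟ ♟ ♟ ♟ ♟ ♟
· · · · · · · ·
· · · · · · · ·
· · · · · · · ·
· · · · · · ♙ ·
♙ ♙ ♙ ♙ ♙ ♙ · ♙
♖ ♘ ♗ ♕ ♔ ♗ ♘ ♖


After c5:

♜ ♞ ♝ ♛ ♚ ♝ ♞ ♜
♟ ♟ · ♟ ♟ ♟ ♟ ♟
· · · · · · · ·
· · ♟ · · · · ·
· · · · · · · ·
· · · · · · ♙ ·
♙ ♙ ♙ ♙ ♙ ♙ · ♙
♖ ♘ ♗ ♕ ♔ ♗ ♘ ♖


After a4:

♜ ♞ ♝ ♛ ♚ ♝ ♞ ♜
♟ ♟ · ♟ ♟ ♟ ♟ ♟
· · · · · · · ·
· · ♟ · · · · ·
♙ · · · · · · ·
· · · · · · ♙ ·
· ♙ ♙ ♙ ♙ ♙ · ♙
♖ ♘ ♗ ♕ ♔ ♗ ♘ ♖


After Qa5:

♜ ♞ ♝ · ♚ ♝ ♞ ♜
♟ ♟ · ♟ ♟ ♟ ♟ ♟
· · · · · · · ·
♛ · ♟ · · · · ·
♙ · · · · · · ·
· · · · · · ♙ ·
· ♙ ♙ ♙ ♙ ♙ · ♙
♖ ♘ ♗ ♕ ♔ ♗ ♘ ♖


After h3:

♜ ♞ ♝ · ♚ ♝ ♞ ♜
♟ ♟ · ♟ ♟ ♟ ♟ ♟
· · · · · · · ·
♛ · ♟ · · · · ·
♙ · · · · · · ·
· · · · · · ♙ ♙
· ♙ ♙ ♙ ♙ ♙ · ·
♖ ♘ ♗ ♕ ♔ ♗ ♘ ♖


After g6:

♜ ♞ ♝ · ♚ ♝ ♞ ♜
♟ ♟ · ♟ ♟ ♟ · ♟
· · · · · · ♟ ·
♛ · ♟ · · · · ·
♙ · · · · · · ·
· · · · · · ♙ ♙
· ♙ ♙ ♙ ♙ ♙ · ·
♖ ♘ ♗ ♕ ♔ ♗ ♘ ♖


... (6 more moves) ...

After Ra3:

♜ ♞ ♝ · ♚ ♝ ♞ ♜
♟ ♟ · · ♟ ♟ · ♟
· ♛ · ♟ · · ♟ ·
· · · · · · · ·
♙ · ♟ · · ♙ · ·
♖ · · · · · ♙ ♙
· ♙ ♙ ♙ ♙ · · ·
· ♘ ♗ ♕ ♔ ♗ ♘ ♖


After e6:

♜ ♞ ♝ · ♚ ♝ ♞ ♜
♟ ♟ · · · ♟ · ♟
· ♛ · ♟ ♟ · ♟ ·
· · · · · · · ·
♙ · ♟ · · ♙ · ·
♖ · · · · · ♙ ♙
· ♙ ♙ ♙ ♙ · · ·
· ♘ ♗ ♕ ♔ ♗ ♘ ♖



  a b c d e f g h
  ─────────────────
8│♜ ♞ ♝ · ♚ ♝ ♞ ♜│8
7│♟ ♟ · · · ♟ · ♟│7
6│· ♛ · ♟ ♟ · ♟ ·│6
5│· · · · · · · ·│5
4│♙ · ♟ · · ♙ · ·│4
3│♖ · · · · · ♙ ♙│3
2│· ♙ ♙ ♙ ♙ · · ·│2
1│· ♘ ♗ ♕ ♔ ♗ ♘ ♖│1
  ─────────────────
  a b c d e f g h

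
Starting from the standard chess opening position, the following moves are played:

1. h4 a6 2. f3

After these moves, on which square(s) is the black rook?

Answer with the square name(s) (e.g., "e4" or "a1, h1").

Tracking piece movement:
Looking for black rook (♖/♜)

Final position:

  a b c d e f g h
  ─────────────────
8│♜ ♞ ♝ ♛ ♚ ♝ ♞ ♜│8
7│· ♟ ♟ ♟ ♟ ♟ ♟ ♟│7
6│♟ · · · · · · ·│6
5│· · · · · · · ·│5
4│· · · · · · · ♙│4
3│· · · · · ♙ · ·│3
2│♙ ♙ ♙ ♙ ♙ · ♙ ·│2
1│♖ ♘ ♗ ♕ ♔ ♗ ♘ ♖│1
  ─────────────────
  a b c d e f g h


a8, h8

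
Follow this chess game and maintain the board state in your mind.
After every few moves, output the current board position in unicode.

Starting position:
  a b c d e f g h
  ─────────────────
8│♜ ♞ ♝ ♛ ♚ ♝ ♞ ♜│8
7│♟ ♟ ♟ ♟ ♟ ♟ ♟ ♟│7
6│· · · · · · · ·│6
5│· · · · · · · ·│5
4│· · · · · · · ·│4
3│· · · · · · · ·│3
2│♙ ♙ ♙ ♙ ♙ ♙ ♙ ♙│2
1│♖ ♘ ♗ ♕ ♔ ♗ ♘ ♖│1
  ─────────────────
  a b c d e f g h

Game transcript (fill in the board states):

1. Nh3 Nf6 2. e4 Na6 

  a b c d e f g h
  ─────────────────
8│♜ · ♝ ♛ ♚ ♝ · ♜│8
7│♟ ♟ ♟ ♟ ♟ ♟ ♟ ♟│7
6│♞ · · · · ♞ · ·│6
5│· · · · · · · ·│5
4│· · · · ♙ · · ·│4
3│· · · · · · · ♘│3
2│♙ ♙ ♙ ♙ · ♙ ♙ ♙│2
1│♖ ♘ ♗ ♕ ♔ ♗ · ♖│1
  ─────────────────
  a b c d e f g h

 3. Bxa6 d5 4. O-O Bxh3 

  a b c d e f g h
  ─────────────────
8│♜ · · ♛ ♚ ♝ · ♜│8
7│♟ ♟ ♟ · ♟ ♟ ♟ ♟│7
6│♗ · · · · ♞ · ·│6
5│· · · ♟ · · · ·│5
4│· · · · ♙ · · ·│4
3│· · · · · · · ♝│3
2│♙ ♙ ♙ ♙ · ♙ ♙ ♙│2
1│♖ ♘ ♗ ♕ · ♖ ♔ ·│1
  ─────────────────
  a b c d e f g h

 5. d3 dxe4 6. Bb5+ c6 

  a b c d e f g h
  ─────────────────
8│♜ · · ♛ ♚ ♝ · ♜│8
7│♟ ♟ · · ♟ ♟ ♟ ♟│7
6│· · ♟ · · ♞ · ·│6
5│· ♗ · · · · · ·│5
4│· · · · ♟ · · ·│4
3│· · · ♙ · · · ♝│3
2│♙ ♙ ♙ · · ♙ ♙ ♙│2
1│♖ ♘ ♗ ♕ · ♖ ♔ ·│1
  ─────────────────
  a b c d e f g h



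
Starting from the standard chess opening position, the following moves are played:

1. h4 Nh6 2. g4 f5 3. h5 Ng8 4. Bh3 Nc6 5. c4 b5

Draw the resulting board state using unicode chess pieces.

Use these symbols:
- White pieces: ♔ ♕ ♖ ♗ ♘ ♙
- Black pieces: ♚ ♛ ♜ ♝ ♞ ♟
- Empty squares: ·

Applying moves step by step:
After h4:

♜ ♞ ♝ ♛ ♚ ♝ ♞ ♜
♟ ♟ ♟ ♟ ♟ ♟ ♟ ♟
· · · · · · · ·
· · · · · · · ·
· · · · · · · ♙
· · · · · · · ·
♙ ♙ ♙ ♙ ♙ ♙ ♙ ·
♖ ♘ ♗ ♕ ♔ ♗ ♘ ♖


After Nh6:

♜ ♞ ♝ ♛ ♚ ♝ · ♜
♟ ♟ ♟ ♟ ♟ ♟ ♟ ♟
· · · · · · · ♞
· · · · · · · ·
· · · · · · · ♙
· · · · · · · ·
♙ ♙ ♙ ♙ ♙ ♙ ♙ ·
♖ ♘ ♗ ♕ ♔ ♗ ♘ ♖


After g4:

♜ ♞ ♝ ♛ ♚ ♝ · ♜
♟ ♟ ♟ ♟ ♟ ♟ ♟ ♟
· · · · · · · ♞
· · · · · · · ·
· · · · · · ♙ ♙
· · · · · · · ·
♙ ♙ ♙ ♙ ♙ ♙ · ·
♖ ♘ ♗ ♕ ♔ ♗ ♘ ♖


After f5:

♜ ♞ ♝ ♛ ♚ ♝ · ♜
♟ ♟ ♟ ♟ ♟ · ♟ ♟
· · · · · · · ♞
· · · · · ♟ · ·
· · · · · · ♙ ♙
· · · · · · · ·
♙ ♙ ♙ ♙ ♙ ♙ · ·
♖ ♘ ♗ ♕ ♔ ♗ ♘ ♖


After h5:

♜ ♞ ♝ ♛ ♚ ♝ · ♜
♟ ♟ ♟ ♟ ♟ · ♟ ♟
· · · · · · · ♞
· · · · · ♟ · ♙
· · · · · · ♙ ·
· · · · · · · ·
♙ ♙ ♙ ♙ ♙ ♙ · ·
♖ ♘ ♗ ♕ ♔ ♗ ♘ ♖


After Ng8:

♜ ♞ ♝ ♛ ♚ ♝ ♞ ♜
♟ ♟ ♟ ♟ ♟ · ♟ ♟
· · · · · · · ·
· · · · · ♟ · ♙
· · · · · · ♙ ·
· · · · · · · ·
♙ ♙ ♙ ♙ ♙ ♙ · ·
♖ ♘ ♗ ♕ ♔ ♗ ♘ ♖


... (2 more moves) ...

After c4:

♜ · ♝ ♛ ♚ ♝ ♞ ♜
♟ ♟ ♟ ♟ ♟ · ♟ ♟
· · ♞ · · · · ·
· · · · · ♟ · ♙
· · ♙ · · · ♙ ·
· · · · · · · ♗
♙ ♙ · ♙ ♙ ♙ · ·
♖ ♘ ♗ ♕ ♔ · ♘ ♖


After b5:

♜ · ♝ ♛ ♚ ♝ ♞ ♜
♟ · ♟ ♟ ♟ · ♟ ♟
· · ♞ · · · · ·
· ♟ · · · ♟ · ♙
· · ♙ · · · ♙ ·
· · · · · · · ♗
♙ ♙ · ♙ ♙ ♙ · ·
♖ ♘ ♗ ♕ ♔ · ♘ ♖



  a b c d e f g h
  ─────────────────
8│♜ · ♝ ♛ ♚ ♝ ♞ ♜│8
7│♟ · ♟ ♟ ♟ · ♟ ♟│7
6│· · ♞ · · · · ·│6
5│· ♟ · · · ♟ · ♙│5
4│· · ♙ · · · ♙ ·│4
3│· · · · · · · ♗│3
2│♙ ♙ · ♙ ♙ ♙ · ·│2
1│♖ ♘ ♗ ♕ ♔ · ♘ ♖│1
  ─────────────────
  a b c d e f g h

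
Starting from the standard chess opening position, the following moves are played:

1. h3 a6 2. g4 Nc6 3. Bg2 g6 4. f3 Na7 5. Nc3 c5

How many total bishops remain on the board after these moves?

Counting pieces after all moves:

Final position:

  a b c d e f g h
  ─────────────────
8│♜ · ♝ ♛ ♚ ♝ ♞ ♜│8
7│♞ ♟ · ♟ ♟ ♟ · ♟│7
6│♟ · · · · · ♟ ·│6
5│· · ♟ · · · · ·│5
4│· · · · · · ♙ ·│4
3│· · ♘ · · ♙ · ♙│3
2│♙ ♙ ♙ ♙ ♙ · ♗ ·│2
1│♖ · ♗ ♕ ♔ · ♘ ♖│1
  ─────────────────
  a b c d e f g h


4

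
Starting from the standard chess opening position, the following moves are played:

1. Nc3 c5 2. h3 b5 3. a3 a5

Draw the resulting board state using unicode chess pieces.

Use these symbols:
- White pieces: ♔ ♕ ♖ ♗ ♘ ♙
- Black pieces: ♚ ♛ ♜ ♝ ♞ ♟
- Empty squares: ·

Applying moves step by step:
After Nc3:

♜ ♞ ♝ ♛ ♚ ♝ ♞ ♜
♟ ♟ ♟ ♟ ♟ ♟ ♟ ♟
· · · · · · · ·
· · · · · · · ·
· · · · · · · ·
· · ♘ · · · · ·
♙ ♙ ♙ ♙ ♙ ♙ ♙ ♙
♖ · ♗ ♕ ♔ ♗ ♘ ♖


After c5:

♜ ♞ ♝ ♛ ♚ ♝ ♞ ♜
♟ ♟ · ♟ ♟ ♟ ♟ ♟
· · · · · · · ·
· · ♟ · · · · ·
· · · · · · · ·
· · ♘ · · · · ·
♙ ♙ ♙ ♙ ♙ ♙ ♙ ♙
♖ · ♗ ♕ ♔ ♗ ♘ ♖


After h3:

♜ ♞ ♝ ♛ ♚ ♝ ♞ ♜
♟ ♟ · ♟ ♟ ♟ ♟ ♟
· · · · · · · ·
· · ♟ · · · · ·
· · · · · · · ·
· · ♘ · · · · ♙
♙ ♙ ♙ ♙ ♙ ♙ ♙ ·
♖ · ♗ ♕ ♔ ♗ ♘ ♖


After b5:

♜ ♞ ♝ ♛ ♚ ♝ ♞ ♜
♟ · · ♟ ♟ ♟ ♟ ♟
· · · · · · · ·
· ♟ ♟ · · · · ·
· · · · · · · ·
· · ♘ · · · · ♙
♙ ♙ ♙ ♙ ♙ ♙ ♙ ·
♖ · ♗ ♕ ♔ ♗ ♘ ♖


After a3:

♜ ♞ ♝ ♛ ♚ ♝ ♞ ♜
♟ · · ♟ ♟ ♟ ♟ ♟
· · · · · · · ·
· ♟ ♟ · · · · ·
· · · · · · · ·
♙ · ♘ · · · · ♙
· ♙ ♙ ♙ ♙ ♙ ♙ ·
♖ · ♗ ♕ ♔ ♗ ♘ ♖


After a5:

♜ ♞ ♝ ♛ ♚ ♝ ♞ ♜
· · · ♟ ♟ ♟ ♟ ♟
· · · · · · · ·
♟ ♟ ♟ · · · · ·
· · · · · · · ·
♙ · ♘ · · · · ♙
· ♙ ♙ ♙ ♙ ♙ ♙ ·
♖ · ♗ ♕ ♔ ♗ ♘ ♖



  a b c d e f g h
  ─────────────────
8│♜ ♞ ♝ ♛ ♚ ♝ ♞ ♜│8
7│· · · ♟ ♟ ♟ ♟ ♟│7
6│· · · · · · · ·│6
5│♟ ♟ ♟ · · · · ·│5
4│· · · · · · · ·│4
3│♙ · ♘ · · · · ♙│3
2│· ♙ ♙ ♙ ♙ ♙ ♙ ·│2
1│♖ · ♗ ♕ ♔ ♗ ♘ ♖│1
  ─────────────────
  a b c d e f g h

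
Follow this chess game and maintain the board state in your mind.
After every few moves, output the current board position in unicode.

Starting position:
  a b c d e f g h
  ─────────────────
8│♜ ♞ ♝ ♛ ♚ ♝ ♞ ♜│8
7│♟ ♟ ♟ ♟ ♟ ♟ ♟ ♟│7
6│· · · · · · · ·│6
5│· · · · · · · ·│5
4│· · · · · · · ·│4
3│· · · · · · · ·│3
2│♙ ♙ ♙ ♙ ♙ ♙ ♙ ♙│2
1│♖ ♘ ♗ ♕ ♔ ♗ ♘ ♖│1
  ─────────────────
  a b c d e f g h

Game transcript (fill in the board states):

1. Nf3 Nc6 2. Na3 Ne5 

  a b c d e f g h
  ─────────────────
8│♜ · ♝ ♛ ♚ ♝ ♞ ♜│8
7│♟ ♟ ♟ ♟ ♟ ♟ ♟ ♟│7
6│· · · · · · · ·│6
5│· · · · ♞ · · ·│5
4│· · · · · · · ·│4
3│♘ · · · · ♘ · ·│3
2│♙ ♙ ♙ ♙ ♙ ♙ ♙ ♙│2
1│♖ · ♗ ♕ ♔ ♗ · ♖│1
  ─────────────────
  a b c d e f g h

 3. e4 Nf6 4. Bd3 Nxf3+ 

  a b c d e f g h
  ─────────────────
8│♜ · ♝ ♛ ♚ ♝ · ♜│8
7│♟ ♟ ♟ ♟ ♟ ♟ ♟ ♟│7
6│· · · · · ♞ · ·│6
5│· · · · · · · ·│5
4│· · · · ♙ · · ·│4
3│♘ · · ♗ · ♞ · ·│3
2│♙ ♙ ♙ ♙ · ♙ ♙ ♙│2
1│♖ · ♗ ♕ ♔ · · ♖│1
  ─────────────────
  a b c d e f g h

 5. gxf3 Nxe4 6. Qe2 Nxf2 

  a b c d e f g h
  ─────────────────
8│♜ · ♝ ♛ ♚ ♝ · ♜│8
7│♟ ♟ ♟ ♟ ♟ ♟ ♟ ♟│7
6│· · · · · · · ·│6
5│· · · · · · · ·│5
4│· · · · · · · ·│4
3│♘ · · ♗ · ♙ · ·│3
2│♙ ♙ ♙ ♙ ♕ ♞ · ♙│2
1│♖ · ♗ · ♔ · · ♖│1
  ─────────────────
  a b c d e f g h

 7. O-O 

  a b c d e f g h
  ─────────────────
8│♜ · ♝ ♛ ♚ ♝ · ♜│8
7│♟ ♟ ♟ ♟ ♟ ♟ ♟ ♟│7
6│· · · · · · · ·│6
5│· · · · · · · ·│5
4│· · · · · · · ·│4
3│♘ · · ♗ · ♙ · ·│3
2│♙ ♙ ♙ ♙ ♕ ♞ · ♙│2
1│♖ · ♗ · · ♖ ♔ ·│1
  ─────────────────
  a b c d e f g h


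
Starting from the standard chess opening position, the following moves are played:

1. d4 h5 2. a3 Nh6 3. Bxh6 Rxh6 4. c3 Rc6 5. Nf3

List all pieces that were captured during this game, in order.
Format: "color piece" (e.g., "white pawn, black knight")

Tracking captures:
  Bxh6: captured black knight
  Rxh6: captured white bishop

black knight, white bishop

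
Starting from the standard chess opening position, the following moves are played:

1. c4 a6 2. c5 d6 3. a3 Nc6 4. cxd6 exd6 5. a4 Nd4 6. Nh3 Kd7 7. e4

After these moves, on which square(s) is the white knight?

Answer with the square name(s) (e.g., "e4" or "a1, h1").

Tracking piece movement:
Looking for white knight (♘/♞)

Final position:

  a b c d e f g h
  ─────────────────
8│♜ · ♝ ♛ · ♝ ♞ ♜│8
7│· ♟ ♟ ♚ · ♟ ♟ ♟│7
6│♟ · · ♟ · · · ·│6
5│· · · · · · · ·│5
4│♙ · · ♞ ♙ · · ·│4
3│· · · · · · · ♘│3
2│· ♙ · ♙ · ♙ ♙ ♙│2
1│♖ ♘ ♗ ♕ ♔ ♗ · ♖│1
  ─────────────────
  a b c d e f g h


b1, h3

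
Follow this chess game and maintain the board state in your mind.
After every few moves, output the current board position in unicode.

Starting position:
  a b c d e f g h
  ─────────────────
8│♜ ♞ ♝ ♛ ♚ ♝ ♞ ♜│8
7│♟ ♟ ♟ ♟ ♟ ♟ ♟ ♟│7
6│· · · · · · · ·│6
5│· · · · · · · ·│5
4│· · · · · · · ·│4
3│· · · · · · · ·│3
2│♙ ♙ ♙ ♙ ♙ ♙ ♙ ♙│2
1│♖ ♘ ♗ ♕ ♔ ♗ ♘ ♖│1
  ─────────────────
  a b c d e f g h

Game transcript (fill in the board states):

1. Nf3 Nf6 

  a b c d e f g h
  ─────────────────
8│♜ ♞ ♝ ♛ ♚ ♝ · ♜│8
7│♟ ♟ ♟ ♟ ♟ ♟ ♟ ♟│7
6│· · · · · ♞ · ·│6
5│· · · · · · · ·│5
4│· · · · · · · ·│4
3│· · · · · ♘ · ·│3
2│♙ ♙ ♙ ♙ ♙ ♙ ♙ ♙│2
1│♖ ♘ ♗ ♕ ♔ ♗ · ♖│1
  ─────────────────
  a b c d e f g h

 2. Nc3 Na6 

  a b c d e f g h
  ─────────────────
8│♜ · ♝ ♛ ♚ ♝ · ♜│8
7│♟ ♟ ♟ ♟ ♟ ♟ ♟ ♟│7
6│♞ · · · · ♞ · ·│6
5│· · · · · · · ·│5
4│· · · · · · · ·│4
3│· · ♘ · · ♘ · ·│3
2│♙ ♙ ♙ ♙ ♙ ♙ ♙ ♙│2
1│♖ · ♗ ♕ ♔ ♗ · ♖│1
  ─────────────────
  a b c d e f g h

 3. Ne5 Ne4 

  a b c d e f g h
  ─────────────────
8│♜ · ♝ ♛ ♚ ♝ · ♜│8
7│♟ ♟ ♟ ♟ ♟ ♟ ♟ ♟│7
6│♞ · · · · · · ·│6
5│· · · · ♘ · · ·│5
4│· · · · ♞ · · ·│4
3│· · ♘ · · · · ·│3
2│♙ ♙ ♙ ♙ ♙ ♙ ♙ ♙│2
1│♖ · ♗ ♕ ♔ ♗ · ♖│1
  ─────────────────
  a b c d e f g h

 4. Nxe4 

  a b c d e f g h
  ─────────────────
8│♜ · ♝ ♛ ♚ ♝ · ♜│8
7│♟ ♟ ♟ ♟ ♟ ♟ ♟ ♟│7
6│♞ · · · · · · ·│6
5│· · · · ♘ · · ·│5
4│· · · · ♘ · · ·│4
3│· · · · · · · ·│3
2│♙ ♙ ♙ ♙ ♙ ♙ ♙ ♙│2
1│♖ · ♗ ♕ ♔ ♗ · ♖│1
  ─────────────────
  a b c d e f g h


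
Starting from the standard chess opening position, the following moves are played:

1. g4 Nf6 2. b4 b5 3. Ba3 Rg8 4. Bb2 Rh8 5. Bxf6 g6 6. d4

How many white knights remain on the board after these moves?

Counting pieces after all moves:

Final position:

  a b c d e f g h
  ─────────────────
8│♜ ♞ ♝ ♛ ♚ ♝ · ♜│8
7│♟ · ♟ ♟ ♟ ♟ · ♟│7
6│· · · · · ♗ ♟ ·│6
5│· ♟ · · · · · ·│5
4│· ♙ · ♙ · · ♙ ·│4
3│· · · · · · · ·│3
2│♙ · ♙ · ♙ ♙ · ♙│2
1│♖ ♘ · ♕ ♔ ♗ ♘ ♖│1
  ─────────────────
  a b c d e f g h


2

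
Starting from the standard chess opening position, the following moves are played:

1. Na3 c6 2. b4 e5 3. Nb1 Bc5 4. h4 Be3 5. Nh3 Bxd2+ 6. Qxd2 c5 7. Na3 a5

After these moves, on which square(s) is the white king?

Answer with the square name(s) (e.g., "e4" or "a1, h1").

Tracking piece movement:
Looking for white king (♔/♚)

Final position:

  a b c d e f g h
  ─────────────────
8│♜ ♞ ♝ ♛ ♚ · ♞ ♜│8
7│· ♟ · ♟ · ♟ ♟ ♟│7
6│· · · · · · · ·│6
5│♟ · ♟ · ♟ · · ·│5
4│· ♙ · · · · · ♙│4
3│♘ · · · · · · ♘│3
2│♙ · ♙ ♕ ♙ ♙ ♙ ·│2
1│♖ · ♗ · ♔ ♗ · ♖│1
  ─────────────────
  a b c d e f g h


e1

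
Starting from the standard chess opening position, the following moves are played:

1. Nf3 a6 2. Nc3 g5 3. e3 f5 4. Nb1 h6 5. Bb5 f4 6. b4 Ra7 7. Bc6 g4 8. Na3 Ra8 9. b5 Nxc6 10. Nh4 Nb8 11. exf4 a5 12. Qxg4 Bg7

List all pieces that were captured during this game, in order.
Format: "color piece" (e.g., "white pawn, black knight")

Tracking captures:
  Nxc6: captured white bishop
  exf4: captured black pawn
  Qxg4: captured black pawn

white bishop, black pawn, black pawn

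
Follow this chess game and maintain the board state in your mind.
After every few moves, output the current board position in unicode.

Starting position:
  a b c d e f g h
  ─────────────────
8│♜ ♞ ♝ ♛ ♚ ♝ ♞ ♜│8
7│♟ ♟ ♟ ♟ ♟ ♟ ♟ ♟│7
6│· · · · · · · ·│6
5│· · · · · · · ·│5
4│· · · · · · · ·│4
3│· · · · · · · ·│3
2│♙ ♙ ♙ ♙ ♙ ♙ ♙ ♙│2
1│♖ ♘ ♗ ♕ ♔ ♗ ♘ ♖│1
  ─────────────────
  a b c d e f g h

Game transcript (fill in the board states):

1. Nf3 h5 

  a b c d e f g h
  ─────────────────
8│♜ ♞ ♝ ♛ ♚ ♝ ♞ ♜│8
7│♟ ♟ ♟ ♟ ♟ ♟ ♟ ·│7
6│· · · · · · · ·│6
5│· · · · · · · ♟│5
4│· · · · · · · ·│4
3│· · · · · ♘ · ·│3
2│♙ ♙ ♙ ♙ ♙ ♙ ♙ ♙│2
1│♖ ♘ ♗ ♕ ♔ ♗ · ♖│1
  ─────────────────
  a b c d e f g h

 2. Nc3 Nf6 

  a b c d e f g h
  ─────────────────
8│♜ ♞ ♝ ♛ ♚ ♝ · ♜│8
7│♟ ♟ ♟ ♟ ♟ ♟ ♟ ·│7
6│· · · · · ♞ · ·│6
5│· · · · · · · ♟│5
4│· · · · · · · ·│4
3│· · ♘ · · ♘ · ·│3
2│♙ ♙ ♙ ♙ ♙ ♙ ♙ ♙│2
1│♖ · ♗ ♕ ♔ ♗ · ♖│1
  ─────────────────
  a b c d e f g h

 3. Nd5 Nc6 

  a b c d e f g h
  ─────────────────
8│♜ · ♝ ♛ ♚ ♝ · ♜│8
7│♟ ♟ ♟ ♟ ♟ ♟ ♟ ·│7
6│· · ♞ · · ♞ · ·│6
5│· · · ♘ · · · ♟│5
4│· · · · · · · ·│4
3│· · · · · ♘ · ·│3
2│♙ ♙ ♙ ♙ ♙ ♙ ♙ ♙│2
1│♖ · ♗ ♕ ♔ ♗ · ♖│1
  ─────────────────
  a b c d e f g h



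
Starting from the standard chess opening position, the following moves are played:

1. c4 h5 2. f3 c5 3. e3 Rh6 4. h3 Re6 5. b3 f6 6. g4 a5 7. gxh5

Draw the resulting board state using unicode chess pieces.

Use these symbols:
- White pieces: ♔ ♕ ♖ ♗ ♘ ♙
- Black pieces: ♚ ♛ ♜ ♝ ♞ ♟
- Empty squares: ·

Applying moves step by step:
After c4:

♜ ♞ ♝ ♛ ♚ ♝ ♞ ♜
♟ ♟ ♟ ♟ ♟ ♟ ♟ ♟
· · · · · · · ·
· · · · · · · ·
· · ♙ · · · · ·
· · · · · · · ·
♙ ♙ · ♙ ♙ ♙ ♙ ♙
♖ ♘ ♗ ♕ ♔ ♗ ♘ ♖


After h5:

♜ ♞ ♝ ♛ ♚ ♝ ♞ ♜
♟ ♟ ♟ ♟ ♟ ♟ ♟ ·
· · · · · · · ·
· · · · · · · ♟
· · ♙ · · · · ·
· · · · · · · ·
♙ ♙ · ♙ ♙ ♙ ♙ ♙
♖ ♘ ♗ ♕ ♔ ♗ ♘ ♖


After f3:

♜ ♞ ♝ ♛ ♚ ♝ ♞ ♜
♟ ♟ ♟ ♟ ♟ ♟ ♟ ·
· · · · · · · ·
· · · · · · · ♟
· · ♙ · · · · ·
· · · · · ♙ · ·
♙ ♙ · ♙ ♙ · ♙ ♙
♖ ♘ ♗ ♕ ♔ ♗ ♘ ♖


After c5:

♜ ♞ ♝ ♛ ♚ ♝ ♞ ♜
♟ ♟ · ♟ ♟ ♟ ♟ ·
· · · · · · · ·
· · ♟ · · · · ♟
· · ♙ · · · · ·
· · · · · ♙ · ·
♙ ♙ · ♙ ♙ · ♙ ♙
♖ ♘ ♗ ♕ ♔ ♗ ♘ ♖


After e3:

♜ ♞ ♝ ♛ ♚ ♝ ♞ ♜
♟ ♟ · ♟ ♟ ♟ ♟ ·
· · · · · · · ·
· · ♟ · · · · ♟
· · ♙ · · · · ·
· · · · ♙ ♙ · ·
♙ ♙ · ♙ · · ♙ ♙
♖ ♘ ♗ ♕ ♔ ♗ ♘ ♖


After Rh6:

♜ ♞ ♝ ♛ ♚ ♝ ♞ ·
♟ ♟ · ♟ ♟ ♟ ♟ ·
· · · · · · · ♜
· · ♟ · · · · ♟
· · ♙ · · · · ·
· · · · ♙ ♙ · ·
♙ ♙ · ♙ · · ♙ ♙
♖ ♘ ♗ ♕ ♔ ♗ ♘ ♖


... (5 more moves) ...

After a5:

♜ ♞ ♝ ♛ ♚ ♝ ♞ ·
· ♟ · ♟ ♟ · ♟ ·
· · · · ♜ ♟ · ·
♟ · ♟ · · · · ♟
· · ♙ · · · ♙ ·
· ♙ · · ♙ ♙ · ♙
♙ · · ♙ · · · ·
♖ ♘ ♗ ♕ ♔ ♗ ♘ ♖


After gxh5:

♜ ♞ ♝ ♛ ♚ ♝ ♞ ·
· ♟ · ♟ ♟ · ♟ ·
· · · · ♜ ♟ · ·
♟ · ♟ · · · · ♙
· · ♙ · · · · ·
· ♙ · · ♙ ♙ · ♙
♙ · · ♙ · · · ·
♖ ♘ ♗ ♕ ♔ ♗ ♘ ♖



  a b c d e f g h
  ─────────────────
8│♜ ♞ ♝ ♛ ♚ ♝ ♞ ·│8
7│· ♟ · ♟ ♟ · ♟ ·│7
6│· · · · ♜ ♟ · ·│6
5│♟ · ♟ · · · · ♙│5
4│· · ♙ · · · · ·│4
3│· ♙ · · ♙ ♙ · ♙│3
2│♙ · · ♙ · · · ·│2
1│♖ ♘ ♗ ♕ ♔ ♗ ♘ ♖│1
  ─────────────────
  a b c d e f g h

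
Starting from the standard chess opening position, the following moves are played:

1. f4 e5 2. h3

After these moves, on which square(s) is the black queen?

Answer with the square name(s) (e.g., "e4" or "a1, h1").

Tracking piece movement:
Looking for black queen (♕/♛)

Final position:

  a b c d e f g h
  ─────────────────
8│♜ ♞ ♝ ♛ ♚ ♝ ♞ ♜│8
7│♟ ♟ ♟ ♟ · ♟ ♟ ♟│7
6│· · · · · · · ·│6
5│· · · · ♟ · · ·│5
4│· · · · · ♙ · ·│4
3│· · · · · · · ♙│3
2│♙ ♙ ♙ ♙ ♙ · ♙ ·│2
1│♖ ♘ ♗ ♕ ♔ ♗ ♘ ♖│1
  ─────────────────
  a b c d e f g h


d8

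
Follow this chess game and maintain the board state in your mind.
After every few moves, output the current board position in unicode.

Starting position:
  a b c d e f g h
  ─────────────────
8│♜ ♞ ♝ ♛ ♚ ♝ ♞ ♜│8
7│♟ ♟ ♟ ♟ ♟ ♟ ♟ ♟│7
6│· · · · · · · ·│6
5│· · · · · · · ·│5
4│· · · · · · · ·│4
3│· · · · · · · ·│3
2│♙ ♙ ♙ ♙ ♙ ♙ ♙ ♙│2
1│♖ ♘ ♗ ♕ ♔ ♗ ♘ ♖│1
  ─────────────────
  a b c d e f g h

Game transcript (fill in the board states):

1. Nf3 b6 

  a b c d e f g h
  ─────────────────
8│♜ ♞ ♝ ♛ ♚ ♝ ♞ ♜│8
7│♟ · ♟ ♟ ♟ ♟ ♟ ♟│7
6│· ♟ · · · · · ·│6
5│· · · · · · · ·│5
4│· · · · · · · ·│4
3│· · · · · ♘ · ·│3
2│♙ ♙ ♙ ♙ ♙ ♙ ♙ ♙│2
1│♖ ♘ ♗ ♕ ♔ ♗ · ♖│1
  ─────────────────
  a b c d e f g h

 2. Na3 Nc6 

  a b c d e f g h
  ─────────────────
8│♜ · ♝ ♛ ♚ ♝ ♞ ♜│8
7│♟ · ♟ ♟ ♟ ♟ ♟ ♟│7
6│· ♟ ♞ · · · · ·│6
5│· · · · · · · ·│5
4│· · · · · · · ·│4
3│♘ · · · · ♘ · ·│3
2│♙ ♙ ♙ ♙ ♙ ♙ ♙ ♙│2
1│♖ · ♗ ♕ ♔ ♗ · ♖│1
  ─────────────────
  a b c d e f g h

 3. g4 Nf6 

  a b c d e f g h
  ─────────────────
8│♜ · ♝ ♛ ♚ ♝ · ♜│8
7│♟ · ♟ ♟ ♟ ♟ ♟ ♟│7
6│· ♟ ♞ · · ♞ · ·│6
5│· · · · · · · ·│5
4│· · · · · · ♙ ·│4
3│♘ · · · · ♘ · ·│3
2│♙ ♙ ♙ ♙ ♙ ♙ · ♙│2
1│♖ · ♗ ♕ ♔ ♗ · ♖│1
  ─────────────────
  a b c d e f g h

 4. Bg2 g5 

  a b c d e f g h
  ─────────────────
8│♜ · ♝ ♛ ♚ ♝ · ♜│8
7│♟ · ♟ ♟ ♟ ♟ · ♟│7
6│· ♟ ♞ · · ♞ · ·│6
5│· · · · · · ♟ ·│5
4│· · · · · · ♙ ·│4
3│♘ · · · · ♘ · ·│3
2│♙ ♙ ♙ ♙ ♙ ♙ ♗ ♙│2
1│♖ · ♗ ♕ ♔ · · ♖│1
  ─────────────────
  a b c d e f g h

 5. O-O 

  a b c d e f g h
  ─────────────────
8│♜ · ♝ ♛ ♚ ♝ · ♜│8
7│♟ · ♟ ♟ ♟ ♟ · ♟│7
6│· ♟ ♞ · · ♞ · ·│6
5│· · · · · · ♟ ·│5
4│· · · · · · ♙ ·│4
3│♘ · · · · ♘ · ·│3
2│♙ ♙ ♙ ♙ ♙ ♙ ♗ ♙│2
1│♖ · ♗ ♕ · ♖ ♔ ·│1
  ─────────────────
  a b c d e f g h


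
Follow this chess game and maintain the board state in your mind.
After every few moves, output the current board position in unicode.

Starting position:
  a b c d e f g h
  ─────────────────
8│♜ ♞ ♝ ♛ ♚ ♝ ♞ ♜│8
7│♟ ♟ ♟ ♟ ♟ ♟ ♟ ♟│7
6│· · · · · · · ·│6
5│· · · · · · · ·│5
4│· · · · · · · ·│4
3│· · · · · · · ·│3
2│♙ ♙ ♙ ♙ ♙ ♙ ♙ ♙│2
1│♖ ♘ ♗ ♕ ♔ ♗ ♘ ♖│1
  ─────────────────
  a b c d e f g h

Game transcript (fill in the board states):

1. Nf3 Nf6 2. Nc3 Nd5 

  a b c d e f g h
  ─────────────────
8│♜ ♞ ♝ ♛ ♚ ♝ · ♜│8
7│♟ ♟ ♟ ♟ ♟ ♟ ♟ ♟│7
6│· · · · · · · ·│6
5│· · · ♞ · · · ·│5
4│· · · · · · · ·│4
3│· · ♘ · · ♘ · ·│3
2│♙ ♙ ♙ ♙ ♙ ♙ ♙ ♙│2
1│♖ · ♗ ♕ ♔ ♗ · ♖│1
  ─────────────────
  a b c d e f g h

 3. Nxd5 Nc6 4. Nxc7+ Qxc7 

  a b c d e f g h
  ─────────────────
8│♜ · ♝ · ♚ ♝ · ♜│8
7│♟ ♟ ♛ ♟ ♟ ♟ ♟ ♟│7
6│· · ♞ · · · · ·│6
5│· · · · · · · ·│5
4│· · · · · · · ·│4
3│· · · · · ♘ · ·│3
2│♙ ♙ ♙ ♙ ♙ ♙ ♙ ♙│2
1│♖ · ♗ ♕ ♔ ♗ · ♖│1
  ─────────────────
  a b c d e f g h

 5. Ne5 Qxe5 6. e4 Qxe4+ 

  a b c d e f g h
  ─────────────────
8│♜ · ♝ · ♚ ♝ · ♜│8
7│♟ ♟ · ♟ ♟ ♟ ♟ ♟│7
6│· · ♞ · · · · ·│6
5│· · · · · · · ·│5
4│· · · · ♛ · · ·│4
3│· · · · · · · ·│3
2│♙ ♙ ♙ ♙ · ♙ ♙ ♙│2
1│♖ · ♗ ♕ ♔ ♗ · ♖│1
  ─────────────────
  a b c d e f g h

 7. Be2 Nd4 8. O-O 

  a b c d e f g h
  ─────────────────
8│♜ · ♝ · ♚ ♝ · ♜│8
7│♟ ♟ · ♟ ♟ ♟ ♟ ♟│7
6│· · · · · · · ·│6
5│· · · · · · · ·│5
4│· · · ♞ ♛ · · ·│4
3│· · · · · · · ·│3
2│♙ ♙ ♙ ♙ ♗ ♙ ♙ ♙│2
1│♖ · ♗ ♕ · ♖ ♔ ·│1
  ─────────────────
  a b c d e f g h


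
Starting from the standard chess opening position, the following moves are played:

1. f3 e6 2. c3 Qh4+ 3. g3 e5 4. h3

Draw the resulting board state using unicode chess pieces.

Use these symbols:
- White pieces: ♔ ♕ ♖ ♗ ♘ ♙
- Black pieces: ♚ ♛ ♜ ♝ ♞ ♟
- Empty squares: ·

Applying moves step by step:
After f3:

♜ ♞ ♝ ♛ ♚ ♝ ♞ ♜
♟ ♟ ♟ ♟ ♟ ♟ ♟ ♟
· · · · · · · ·
· · · · · · · ·
· · · · · · · ·
· · · · · ♙ · ·
♙ ♙ ♙ ♙ ♙ · ♙ ♙
♖ ♘ ♗ ♕ ♔ ♗ ♘ ♖


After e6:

♜ ♞ ♝ ♛ ♚ ♝ ♞ ♜
♟ ♟ ♟ ♟ · ♟ ♟ ♟
· · · · ♟ · · ·
· · · · · · · ·
· · · · · · · ·
· · · · · ♙ · ·
♙ ♙ ♙ ♙ ♙ · ♙ ♙
♖ ♘ ♗ ♕ ♔ ♗ ♘ ♖


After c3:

♜ ♞ ♝ ♛ ♚ ♝ ♞ ♜
♟ ♟ ♟ ♟ · ♟ ♟ ♟
· · · · ♟ · · ·
· · · · · · · ·
· · · · · · · ·
· · ♙ · · ♙ · ·
♙ ♙ · ♙ ♙ · ♙ ♙
♖ ♘ ♗ ♕ ♔ ♗ ♘ ♖


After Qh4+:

♜ ♞ ♝ · ♚ ♝ ♞ ♜
♟ ♟ ♟ ♟ · ♟ ♟ ♟
· · · · ♟ · · ·
· · · · · · · ·
· · · · · · · ♛
· · ♙ · · ♙ · ·
♙ ♙ · ♙ ♙ · ♙ ♙
♖ ♘ ♗ ♕ ♔ ♗ ♘ ♖


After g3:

♜ ♞ ♝ · ♚ ♝ ♞ ♜
♟ ♟ ♟ ♟ · ♟ ♟ ♟
· · · · ♟ · · ·
· · · · · · · ·
· · · · · · · ♛
· · ♙ · · ♙ ♙ ·
♙ ♙ · ♙ ♙ · · ♙
♖ ♘ ♗ ♕ ♔ ♗ ♘ ♖


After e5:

♜ ♞ ♝ · ♚ ♝ ♞ ♜
♟ ♟ ♟ ♟ · ♟ ♟ ♟
· · · · · · · ·
· · · · ♟ · · ·
· · · · · · · ♛
· · ♙ · · ♙ ♙ ·
♙ ♙ · ♙ ♙ · · ♙
♖ ♘ ♗ ♕ ♔ ♗ ♘ ♖


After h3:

♜ ♞ ♝ · ♚ ♝ ♞ ♜
♟ ♟ ♟ ♟ · ♟ ♟ ♟
· · · · · · · ·
· · · · ♟ · · ·
· · · · · · · ♛
· · ♙ · · ♙ ♙ ♙
♙ ♙ · ♙ ♙ · · ·
♖ ♘ ♗ ♕ ♔ ♗ ♘ ♖



  a b c d e f g h
  ─────────────────
8│♜ ♞ ♝ · ♚ ♝ ♞ ♜│8
7│♟ ♟ ♟ ♟ · ♟ ♟ ♟│7
6│· · · · · · · ·│6
5│· · · · ♟ · · ·│5
4│· · · · · · · ♛│4
3│· · ♙ · · ♙ ♙ ♙│3
2│♙ ♙ · ♙ ♙ · · ·│2
1│♖ ♘ ♗ ♕ ♔ ♗ ♘ ♖│1
  ─────────────────
  a b c d e f g h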